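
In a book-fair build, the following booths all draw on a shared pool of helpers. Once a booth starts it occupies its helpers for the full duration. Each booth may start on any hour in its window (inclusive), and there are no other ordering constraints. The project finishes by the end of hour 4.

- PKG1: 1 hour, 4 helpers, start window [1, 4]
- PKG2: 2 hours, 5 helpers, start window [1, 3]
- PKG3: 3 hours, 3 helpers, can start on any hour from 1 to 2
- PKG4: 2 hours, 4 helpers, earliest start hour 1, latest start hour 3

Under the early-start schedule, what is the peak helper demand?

16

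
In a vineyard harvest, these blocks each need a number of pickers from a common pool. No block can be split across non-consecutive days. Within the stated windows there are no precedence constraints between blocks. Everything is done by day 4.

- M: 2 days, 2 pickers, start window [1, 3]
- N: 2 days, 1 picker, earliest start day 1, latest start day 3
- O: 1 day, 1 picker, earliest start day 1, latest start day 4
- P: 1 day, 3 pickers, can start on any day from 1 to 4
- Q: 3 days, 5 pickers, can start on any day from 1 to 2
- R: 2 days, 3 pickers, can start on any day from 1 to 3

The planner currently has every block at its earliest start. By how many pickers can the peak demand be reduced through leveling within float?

Early-start peak: d1:15  d2:11  d3:5  d4:0 ⇒ 15.
Leveled (M@1, N@1, O@1, P@1, Q@2, R@3): d1:7  d2:8  d3:8  d4:8 ⇒ 8.
Reduction 15 − 8 = 7.

7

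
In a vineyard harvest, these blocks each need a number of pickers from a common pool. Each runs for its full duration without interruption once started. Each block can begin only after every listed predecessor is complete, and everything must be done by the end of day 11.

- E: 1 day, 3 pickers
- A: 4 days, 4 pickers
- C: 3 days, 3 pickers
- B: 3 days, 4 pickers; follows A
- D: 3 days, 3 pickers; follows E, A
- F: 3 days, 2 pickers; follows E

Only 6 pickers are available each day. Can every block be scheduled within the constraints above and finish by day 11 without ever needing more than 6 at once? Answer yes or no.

Schedule E@1, A@2, C@6, B@9, D@6, F@2: d1:3  d2:6  d3:6  d4:6  d5:4  d6:6  d7:6  d8:6  d9:4  d10:4  d11:4 — peak 6 ≤ 6.

yes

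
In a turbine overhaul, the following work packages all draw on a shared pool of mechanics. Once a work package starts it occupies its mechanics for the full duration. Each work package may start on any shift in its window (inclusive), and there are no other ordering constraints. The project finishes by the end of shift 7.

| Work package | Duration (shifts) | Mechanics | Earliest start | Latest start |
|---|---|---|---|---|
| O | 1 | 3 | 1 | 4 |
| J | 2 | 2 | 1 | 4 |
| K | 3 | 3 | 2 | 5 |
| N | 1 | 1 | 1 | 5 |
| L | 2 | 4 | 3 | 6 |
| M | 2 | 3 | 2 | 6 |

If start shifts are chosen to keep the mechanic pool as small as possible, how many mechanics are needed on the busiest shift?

Early-start (O@1, J@1, K@2, N@1, L@3, M@2) gives peak 10: s1:6  s2:8  s3:10  s4:7  s5:0  s6:0  s7:0.
Shift L→5, M→3.
Schedule O@1, J@1, K@2, N@1, L@5, M@3: s1:6  s2:5  s3:6  s4:6  s5:4  s6:4  s7:0 — peak 6.

6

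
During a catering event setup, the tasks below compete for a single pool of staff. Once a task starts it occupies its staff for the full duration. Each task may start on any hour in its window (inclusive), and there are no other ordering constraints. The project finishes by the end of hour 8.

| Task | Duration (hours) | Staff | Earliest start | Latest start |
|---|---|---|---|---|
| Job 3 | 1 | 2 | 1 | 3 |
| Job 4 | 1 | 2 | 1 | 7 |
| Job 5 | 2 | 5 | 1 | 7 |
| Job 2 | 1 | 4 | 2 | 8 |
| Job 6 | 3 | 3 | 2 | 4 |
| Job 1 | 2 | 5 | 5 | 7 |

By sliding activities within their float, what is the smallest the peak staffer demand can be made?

5

Early-start (Job 3@1, Job 4@1, Job 5@1, Job 2@2, Job 6@2, Job 1@5) gives peak 12: h1:9  h2:12  h3:3  h4:3  h5:5  h6:5  h7:0  h8:0.
Shift Job 3→3, Job 4→4, Job 2→6, Job 6→3, Job 1→7.
Schedule Job 3@3, Job 4@4, Job 5@1, Job 2@6, Job 6@3, Job 1@7: h1:5  h2:5  h3:5  h4:5  h5:3  h6:4  h7:5  h8:5 — peak 5.
Total staffer-hours = 37 over 8 hours ⇒ peak ≥ ⌈37/8⌉ = 5, so 5 is optimal.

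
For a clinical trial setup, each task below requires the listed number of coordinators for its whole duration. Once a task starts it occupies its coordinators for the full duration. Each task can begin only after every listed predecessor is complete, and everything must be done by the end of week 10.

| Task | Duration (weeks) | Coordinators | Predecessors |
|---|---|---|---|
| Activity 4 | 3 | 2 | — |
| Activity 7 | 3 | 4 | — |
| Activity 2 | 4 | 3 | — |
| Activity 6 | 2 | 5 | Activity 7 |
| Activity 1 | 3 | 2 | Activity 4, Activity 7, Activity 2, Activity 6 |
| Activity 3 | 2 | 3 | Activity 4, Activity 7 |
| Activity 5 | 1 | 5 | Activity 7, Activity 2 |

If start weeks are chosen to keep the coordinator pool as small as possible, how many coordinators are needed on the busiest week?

7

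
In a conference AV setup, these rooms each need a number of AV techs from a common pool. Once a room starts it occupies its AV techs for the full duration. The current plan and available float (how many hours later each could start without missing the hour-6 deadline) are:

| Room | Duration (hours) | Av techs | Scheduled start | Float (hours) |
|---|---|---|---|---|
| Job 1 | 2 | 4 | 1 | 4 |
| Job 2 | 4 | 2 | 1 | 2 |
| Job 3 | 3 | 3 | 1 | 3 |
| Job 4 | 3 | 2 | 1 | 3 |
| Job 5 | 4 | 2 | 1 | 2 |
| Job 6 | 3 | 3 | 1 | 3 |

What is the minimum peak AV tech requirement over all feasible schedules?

Early-start (Job 1@1, Job 2@1, Job 3@1, Job 4@1, Job 5@1, Job 6@1) gives peak 16: h1:16  h2:16  h3:12  h4:4  h5:0  h6:0.
Shift Job 4→3, Job 5→3, Job 6→4.
Schedule Job 1@1, Job 2@1, Job 3@1, Job 4@3, Job 5@3, Job 6@4: h1:9  h2:9  h3:9  h4:9  h5:7  h6:5 — peak 9.

9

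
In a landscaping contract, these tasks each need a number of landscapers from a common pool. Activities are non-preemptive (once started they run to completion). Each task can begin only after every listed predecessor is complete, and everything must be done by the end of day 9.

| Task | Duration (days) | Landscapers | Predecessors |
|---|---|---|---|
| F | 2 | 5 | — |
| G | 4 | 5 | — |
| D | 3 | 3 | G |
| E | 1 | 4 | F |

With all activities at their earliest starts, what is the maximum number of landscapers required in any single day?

Early-start schedule: F@1, G@1, D@5, E@3.
Load per day: day 1: 10, day 2: 10, day 3: 9, day 4: 5, day 5: 3, day 6: 3, day 7: 3, day 8: 0, day 9: 0.
Peak is 10.

10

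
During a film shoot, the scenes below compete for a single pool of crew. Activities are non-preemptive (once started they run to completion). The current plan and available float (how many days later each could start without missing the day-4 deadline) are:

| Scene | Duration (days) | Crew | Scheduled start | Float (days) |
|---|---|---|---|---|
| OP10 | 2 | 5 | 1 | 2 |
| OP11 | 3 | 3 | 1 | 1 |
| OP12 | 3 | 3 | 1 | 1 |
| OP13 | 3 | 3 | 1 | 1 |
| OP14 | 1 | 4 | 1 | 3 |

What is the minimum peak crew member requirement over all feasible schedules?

14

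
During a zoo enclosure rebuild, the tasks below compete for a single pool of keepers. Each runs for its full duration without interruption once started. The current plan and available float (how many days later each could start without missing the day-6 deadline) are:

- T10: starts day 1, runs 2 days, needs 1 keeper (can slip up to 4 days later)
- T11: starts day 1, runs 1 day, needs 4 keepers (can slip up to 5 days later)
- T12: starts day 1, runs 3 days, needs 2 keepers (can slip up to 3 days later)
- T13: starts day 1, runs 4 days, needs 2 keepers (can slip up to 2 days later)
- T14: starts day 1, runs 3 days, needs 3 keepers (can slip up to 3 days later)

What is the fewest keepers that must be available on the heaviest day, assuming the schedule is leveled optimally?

Early-start (T10@1, T11@1, T12@1, T13@1, T14@1) gives peak 12: d1:12  d2:8  d3:7  d4:2  d5:0  d6:0.
Shift T11→5, T12→4.
Schedule T10@1, T11@5, T12@4, T13@1, T14@1: d1:6  d2:6  d3:5  d4:4  d5:6  d6:2 — peak 6.

6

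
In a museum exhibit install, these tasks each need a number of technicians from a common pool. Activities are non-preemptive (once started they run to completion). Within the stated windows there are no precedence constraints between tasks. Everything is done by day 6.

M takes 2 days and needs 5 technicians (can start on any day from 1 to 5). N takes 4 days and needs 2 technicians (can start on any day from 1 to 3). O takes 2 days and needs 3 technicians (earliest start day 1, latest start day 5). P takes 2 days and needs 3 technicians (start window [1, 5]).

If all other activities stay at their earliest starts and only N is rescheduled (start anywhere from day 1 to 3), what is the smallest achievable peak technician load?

11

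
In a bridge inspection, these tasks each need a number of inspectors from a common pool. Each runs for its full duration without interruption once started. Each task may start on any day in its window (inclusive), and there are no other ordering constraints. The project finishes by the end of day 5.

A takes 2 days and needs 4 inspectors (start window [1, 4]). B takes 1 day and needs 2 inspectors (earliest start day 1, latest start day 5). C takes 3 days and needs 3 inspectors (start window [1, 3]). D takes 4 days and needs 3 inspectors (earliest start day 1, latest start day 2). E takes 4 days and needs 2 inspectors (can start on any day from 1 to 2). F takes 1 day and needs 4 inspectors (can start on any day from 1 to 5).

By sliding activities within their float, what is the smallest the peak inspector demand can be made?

Early-start (A@1, B@1, C@1, D@1, E@1, F@1) gives peak 18: d1:18  d2:12  d3:8  d4:5  d5:0.
Shift C→3, E→2, F→5.
Schedule A@1, B@1, C@3, D@1, E@2, F@5: d1:9  d2:9  d3:8  d4:8  d5:9 — peak 9.
Total inspector-days = 43 over 5 days ⇒ peak ≥ ⌈43/5⌉ = 9, so 9 is optimal.

9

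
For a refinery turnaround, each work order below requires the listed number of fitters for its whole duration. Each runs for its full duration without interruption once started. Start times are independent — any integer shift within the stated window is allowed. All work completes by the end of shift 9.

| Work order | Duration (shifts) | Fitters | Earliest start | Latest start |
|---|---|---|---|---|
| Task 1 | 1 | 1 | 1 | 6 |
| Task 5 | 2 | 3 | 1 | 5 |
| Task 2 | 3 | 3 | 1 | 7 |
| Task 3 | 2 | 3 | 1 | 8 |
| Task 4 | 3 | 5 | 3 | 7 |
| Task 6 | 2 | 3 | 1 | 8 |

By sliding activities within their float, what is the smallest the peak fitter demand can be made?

Early-start (Task 1@1, Task 5@1, Task 2@1, Task 3@1, Task 4@3, Task 6@1) gives peak 13: s1:13  s2:12  s3:8  s4:5  s5:5  s6:0  s7:0  s8:0  s9:0.
Shift Task 2→2, Task 3→3, Task 4→5, Task 6→8.
Schedule Task 1@1, Task 5@1, Task 2@2, Task 3@3, Task 4@5, Task 6@8: s1:4  s2:6  s3:6  s4:6  s5:5  s6:5  s7:5  s8:3  s9:3 — peak 6.

6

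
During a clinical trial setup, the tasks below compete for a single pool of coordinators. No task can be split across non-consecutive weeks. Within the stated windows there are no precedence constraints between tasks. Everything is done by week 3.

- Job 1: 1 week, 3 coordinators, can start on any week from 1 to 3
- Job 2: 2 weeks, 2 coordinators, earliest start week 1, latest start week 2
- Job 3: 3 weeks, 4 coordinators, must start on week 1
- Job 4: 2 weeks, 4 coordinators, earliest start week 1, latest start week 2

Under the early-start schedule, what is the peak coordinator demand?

13

Early-start schedule: Job 1@1, Job 2@1, Job 3@1, Job 4@1.
Load per week: week 1: 13, week 2: 10, week 3: 4.
Peak is 13.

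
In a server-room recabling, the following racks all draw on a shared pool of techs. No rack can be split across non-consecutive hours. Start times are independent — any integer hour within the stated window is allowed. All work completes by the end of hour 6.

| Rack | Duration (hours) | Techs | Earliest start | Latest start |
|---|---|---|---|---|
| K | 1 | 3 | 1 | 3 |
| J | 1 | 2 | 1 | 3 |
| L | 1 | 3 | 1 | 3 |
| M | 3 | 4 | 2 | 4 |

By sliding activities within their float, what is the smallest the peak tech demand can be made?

Early-start (K@1, J@1, L@1, M@2) gives peak 8: h1:8  h2:4  h3:4  h4:4  h5:0  h6:0.
Shift J→2, L→3, M→4.
Schedule K@1, J@2, L@3, M@4: h1:3  h2:2  h3:3  h4:4  h5:4  h6:4 — peak 4.
Total tech-hours = 20 over 6 hours ⇒ peak ≥ ⌈20/6⌉ = 4, so 4 is optimal.

4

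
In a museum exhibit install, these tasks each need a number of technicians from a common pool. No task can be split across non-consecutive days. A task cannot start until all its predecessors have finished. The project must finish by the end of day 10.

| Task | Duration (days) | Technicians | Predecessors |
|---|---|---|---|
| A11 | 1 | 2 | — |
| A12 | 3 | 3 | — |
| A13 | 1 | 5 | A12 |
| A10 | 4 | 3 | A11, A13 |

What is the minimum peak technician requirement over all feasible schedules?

5

Schedule A11@1, A12@1, A13@4, A10@5: d1:5  d2:3  d3:3  d4:5  d5:3  d6:3  d7:3  d8:3  d9:0  d10:0 — peak 5.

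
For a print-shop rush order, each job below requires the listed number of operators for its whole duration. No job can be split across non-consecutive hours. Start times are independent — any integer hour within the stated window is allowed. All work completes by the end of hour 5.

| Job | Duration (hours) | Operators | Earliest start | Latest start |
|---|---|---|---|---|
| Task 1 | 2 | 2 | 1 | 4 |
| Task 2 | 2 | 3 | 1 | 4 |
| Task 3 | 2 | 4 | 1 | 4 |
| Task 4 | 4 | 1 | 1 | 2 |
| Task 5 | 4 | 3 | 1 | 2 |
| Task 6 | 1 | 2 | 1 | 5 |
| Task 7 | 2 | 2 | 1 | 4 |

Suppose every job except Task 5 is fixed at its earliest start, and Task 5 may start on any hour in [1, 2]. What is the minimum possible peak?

15

Task 5@1: h1:17  h2:15  h3:4  h4:4  h5:0 → peak 17
Task 5@2: h1:14  h2:15  h3:4  h4:4  h5:3 → peak 15
Best is Task 5@2, peak 15.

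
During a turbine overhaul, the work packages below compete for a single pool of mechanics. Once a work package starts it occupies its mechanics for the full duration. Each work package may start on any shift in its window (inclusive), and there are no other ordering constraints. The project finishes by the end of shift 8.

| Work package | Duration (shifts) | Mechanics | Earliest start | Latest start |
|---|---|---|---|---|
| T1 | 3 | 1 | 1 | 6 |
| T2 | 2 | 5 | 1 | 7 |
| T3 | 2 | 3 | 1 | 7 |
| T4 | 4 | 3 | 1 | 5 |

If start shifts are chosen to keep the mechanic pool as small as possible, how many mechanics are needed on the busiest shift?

5

Early-start (T1@1, T2@1, T3@1, T4@1) gives peak 12: s1:12  s2:12  s3:4  s4:3  s5:0  s6:0  s7:0  s8:0.
Shift T2→5, T3→7.
Schedule T1@1, T2@5, T3@7, T4@1: s1:4  s2:4  s3:4  s4:3  s5:5  s6:5  s7:3  s8:3 — peak 5.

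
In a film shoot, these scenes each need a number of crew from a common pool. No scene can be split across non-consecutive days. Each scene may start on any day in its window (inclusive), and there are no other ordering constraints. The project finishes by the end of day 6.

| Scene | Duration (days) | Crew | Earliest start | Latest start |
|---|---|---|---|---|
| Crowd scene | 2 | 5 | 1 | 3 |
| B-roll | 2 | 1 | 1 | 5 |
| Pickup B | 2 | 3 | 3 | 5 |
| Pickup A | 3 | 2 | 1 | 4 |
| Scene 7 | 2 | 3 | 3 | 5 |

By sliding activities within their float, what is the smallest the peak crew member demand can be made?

Early-start (Crowd scene@1, B-roll@1, Pickup B@3, Pickup A@1, Scene 7@3) gives peak 8: d1:8  d2:8  d3:8  d4:6  d5:0  d6:0.
Shift Pickup A→3, Scene 7→5.
Schedule Crowd scene@1, B-roll@1, Pickup B@3, Pickup A@3, Scene 7@5: d1:6  d2:6  d3:5  d4:5  d5:5  d6:3 — peak 6.

6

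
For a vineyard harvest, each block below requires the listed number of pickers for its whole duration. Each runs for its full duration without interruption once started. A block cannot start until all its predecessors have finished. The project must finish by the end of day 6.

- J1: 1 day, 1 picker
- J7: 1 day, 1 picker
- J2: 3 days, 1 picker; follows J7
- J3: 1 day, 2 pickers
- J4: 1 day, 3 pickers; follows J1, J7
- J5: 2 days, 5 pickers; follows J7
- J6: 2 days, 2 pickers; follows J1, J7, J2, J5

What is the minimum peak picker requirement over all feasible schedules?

Early-start (J1@1, J7@1, J2@2, J3@1, J4@2, J5@2, J6@5) gives peak 9: d1:4  d2:9  d3:6  d4:1  d5:2  d6:2.
Shift J5→3.
Schedule J1@1, J7@1, J2@2, J3@1, J4@2, J5@3, J6@5: d1:4  d2:4  d3:6  d4:6  d5:2  d6:2 — peak 6.

6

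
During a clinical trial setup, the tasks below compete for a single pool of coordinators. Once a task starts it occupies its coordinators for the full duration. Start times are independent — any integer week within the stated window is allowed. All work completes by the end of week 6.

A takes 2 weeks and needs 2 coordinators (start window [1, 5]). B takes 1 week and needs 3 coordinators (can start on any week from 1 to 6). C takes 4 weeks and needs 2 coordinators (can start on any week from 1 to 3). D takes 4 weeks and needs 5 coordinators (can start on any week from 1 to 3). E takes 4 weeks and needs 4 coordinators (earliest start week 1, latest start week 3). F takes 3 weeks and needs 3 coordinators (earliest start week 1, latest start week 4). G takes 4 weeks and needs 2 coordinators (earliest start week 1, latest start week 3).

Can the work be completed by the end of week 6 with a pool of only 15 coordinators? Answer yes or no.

The minimum achievable peak is 16; 15 < 16, so no feasible schedule stays within the cap.

no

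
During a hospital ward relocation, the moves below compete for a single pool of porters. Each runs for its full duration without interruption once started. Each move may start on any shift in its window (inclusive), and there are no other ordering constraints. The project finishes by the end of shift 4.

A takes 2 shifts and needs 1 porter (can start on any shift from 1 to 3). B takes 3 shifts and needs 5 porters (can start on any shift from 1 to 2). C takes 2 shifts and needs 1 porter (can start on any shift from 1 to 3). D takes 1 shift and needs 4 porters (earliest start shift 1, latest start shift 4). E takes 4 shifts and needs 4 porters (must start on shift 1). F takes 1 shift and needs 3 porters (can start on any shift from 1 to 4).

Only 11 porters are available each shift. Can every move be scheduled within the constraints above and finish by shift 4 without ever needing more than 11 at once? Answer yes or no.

yes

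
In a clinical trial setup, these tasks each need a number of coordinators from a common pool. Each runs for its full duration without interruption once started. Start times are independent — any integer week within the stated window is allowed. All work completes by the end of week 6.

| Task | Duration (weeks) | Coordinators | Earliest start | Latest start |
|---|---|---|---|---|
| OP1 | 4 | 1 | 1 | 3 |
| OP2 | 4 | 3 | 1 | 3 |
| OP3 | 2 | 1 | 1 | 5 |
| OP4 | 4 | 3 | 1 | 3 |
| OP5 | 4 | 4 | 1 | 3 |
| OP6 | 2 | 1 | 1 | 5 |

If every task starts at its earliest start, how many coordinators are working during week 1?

13

At early start, week 1 has: OP1, OP2, OP3, OP4, OP5, OP6.
Demand: 1 + 3 + 1 + 3 + 4 + 1 = 13.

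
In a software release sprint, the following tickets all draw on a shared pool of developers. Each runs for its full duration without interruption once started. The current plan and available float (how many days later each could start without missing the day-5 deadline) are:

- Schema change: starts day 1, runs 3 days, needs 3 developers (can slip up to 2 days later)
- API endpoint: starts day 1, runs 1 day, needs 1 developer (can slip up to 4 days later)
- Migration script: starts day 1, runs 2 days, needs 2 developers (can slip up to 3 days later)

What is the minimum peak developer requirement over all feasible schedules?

3

Early-start (Schema change@1, API endpoint@1, Migration script@1) gives peak 6: d1:6  d2:5  d3:3  d4:0  d5:0.
Shift API endpoint→4, Migration script→4.
Schedule Schema change@1, API endpoint@4, Migration script@4: d1:3  d2:3  d3:3  d4:3  d5:2 — peak 3.
Total developer-days = 14 over 5 days ⇒ peak ≥ ⌈14/5⌉ = 3, so 3 is optimal.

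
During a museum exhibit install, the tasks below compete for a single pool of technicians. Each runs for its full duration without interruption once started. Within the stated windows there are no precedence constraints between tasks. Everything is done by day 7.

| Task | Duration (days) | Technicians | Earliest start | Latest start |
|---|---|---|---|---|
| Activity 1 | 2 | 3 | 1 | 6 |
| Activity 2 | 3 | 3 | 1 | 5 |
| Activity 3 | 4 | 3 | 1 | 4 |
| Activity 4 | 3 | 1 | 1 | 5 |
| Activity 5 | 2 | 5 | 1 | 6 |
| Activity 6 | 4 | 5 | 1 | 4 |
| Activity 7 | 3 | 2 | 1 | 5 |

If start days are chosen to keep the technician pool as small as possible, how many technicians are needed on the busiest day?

10

Early-start (Activity 1@1, Activity 2@1, Activity 3@1, Activity 4@1, Activity 5@1, Activity 6@1, Activity 7@1) gives peak 22: d1:22  d2:22  d3:14  d4:8  d5:0  d6:0  d7:0.
Shift Activity 5→6, Activity 6→4, Activity 7→3.
Schedule Activity 1@1, Activity 2@1, Activity 3@1, Activity 4@1, Activity 5@6, Activity 6@4, Activity 7@3: d1:10  d2:10  d3:9  d4:10  d5:7  d6:10  d7:10 — peak 10.
Total technician-days = 66 over 7 days ⇒ peak ≥ ⌈66/7⌉ = 10, so 10 is optimal.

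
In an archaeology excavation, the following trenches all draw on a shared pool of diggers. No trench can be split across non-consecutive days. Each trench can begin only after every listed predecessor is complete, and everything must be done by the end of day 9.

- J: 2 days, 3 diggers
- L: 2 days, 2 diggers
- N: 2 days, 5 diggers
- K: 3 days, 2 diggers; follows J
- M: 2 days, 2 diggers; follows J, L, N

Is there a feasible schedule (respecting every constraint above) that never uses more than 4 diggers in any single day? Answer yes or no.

no

The minimum achievable peak is 5; 4 < 5, so no feasible schedule stays within the cap.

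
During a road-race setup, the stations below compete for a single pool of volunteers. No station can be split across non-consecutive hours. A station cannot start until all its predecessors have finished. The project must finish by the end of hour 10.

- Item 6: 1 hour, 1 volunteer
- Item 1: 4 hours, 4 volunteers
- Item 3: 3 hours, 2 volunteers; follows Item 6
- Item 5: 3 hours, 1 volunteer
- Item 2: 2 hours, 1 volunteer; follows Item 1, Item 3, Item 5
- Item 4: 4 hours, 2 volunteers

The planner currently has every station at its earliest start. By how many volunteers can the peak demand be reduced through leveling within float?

Early-start peak: h1:8  h2:9  h3:9  h4:8  h5:1  h6:1  h7:0  h8:0  h9:0  h10:0 ⇒ 9.
Leveled (Item 6@1, Item 1@1, Item 3@5, Item 5@2, Item 2@8, Item 4@5): h1:5  h2:5  h3:5  h4:5  h5:4  h6:4  h7:4  h8:3  h9:1  h10:0 ⇒ 5.
Reduction 9 − 5 = 4.

4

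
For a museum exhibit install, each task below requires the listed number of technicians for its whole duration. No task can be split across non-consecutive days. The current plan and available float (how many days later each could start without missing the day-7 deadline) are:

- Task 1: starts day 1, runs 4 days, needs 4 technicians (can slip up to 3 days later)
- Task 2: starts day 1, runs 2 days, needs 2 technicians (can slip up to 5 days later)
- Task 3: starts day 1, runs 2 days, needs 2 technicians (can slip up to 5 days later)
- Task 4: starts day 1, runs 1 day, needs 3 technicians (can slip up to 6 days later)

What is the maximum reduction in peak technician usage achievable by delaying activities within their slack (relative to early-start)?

Early-start peak: d1:11  d2:8  d3:4  d4:4  d5:0  d6:0  d7:0 ⇒ 11.
Leveled (Task 1@1, Task 2@5, Task 3@5, Task 4@7): d1:4  d2:4  d3:4  d4:4  d5:4  d6:4  d7:3 ⇒ 4.
Reduction 11 − 4 = 7.

7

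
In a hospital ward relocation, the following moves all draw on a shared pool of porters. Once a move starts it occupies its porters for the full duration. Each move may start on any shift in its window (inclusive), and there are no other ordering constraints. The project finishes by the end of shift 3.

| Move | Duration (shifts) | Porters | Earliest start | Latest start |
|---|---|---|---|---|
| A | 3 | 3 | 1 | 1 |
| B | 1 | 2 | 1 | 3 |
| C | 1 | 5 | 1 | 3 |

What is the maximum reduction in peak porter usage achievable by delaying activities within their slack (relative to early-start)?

2

Early-start peak: s1:10  s2:3  s3:3 ⇒ 10.
Leveled (A@1, B@1, C@2): s1:5  s2:8  s3:3 ⇒ 8.
Reduction 10 − 8 = 2.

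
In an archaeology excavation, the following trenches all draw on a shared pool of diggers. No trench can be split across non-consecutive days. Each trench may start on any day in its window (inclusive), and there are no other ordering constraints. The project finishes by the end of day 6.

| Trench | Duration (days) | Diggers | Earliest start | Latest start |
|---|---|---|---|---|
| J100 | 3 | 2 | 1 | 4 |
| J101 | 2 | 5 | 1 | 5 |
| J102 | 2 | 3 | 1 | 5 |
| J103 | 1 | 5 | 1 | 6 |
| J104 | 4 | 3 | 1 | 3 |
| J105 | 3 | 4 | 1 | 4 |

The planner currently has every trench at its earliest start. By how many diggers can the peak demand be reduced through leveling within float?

13

Early-start peak: d1:22  d2:17  d3:9  d4:3  d5:0  d6:0 ⇒ 22.
Leveled (J100@1, J101@4, J102@1, J103@6, J104@3, J105@1): d1:9  d2:9  d3:9  d4:8  d5:8  d6:8 ⇒ 9.
Reduction 22 − 9 = 13.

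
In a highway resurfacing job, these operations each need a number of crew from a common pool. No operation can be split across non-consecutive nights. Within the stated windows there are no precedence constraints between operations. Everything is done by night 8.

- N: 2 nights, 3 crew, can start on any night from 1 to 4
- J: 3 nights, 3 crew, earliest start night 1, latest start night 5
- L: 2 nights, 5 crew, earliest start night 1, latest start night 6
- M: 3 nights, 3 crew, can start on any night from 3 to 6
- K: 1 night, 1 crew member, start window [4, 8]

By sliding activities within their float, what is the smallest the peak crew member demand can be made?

Early-start (N@1, J@1, L@1, M@3, K@4) gives peak 11: n1:11  n2:11  n3:6  n4:4  n5:3  n6:0  n7:0  n8:0.
Shift L→4, M→6.
Schedule N@1, J@1, L@4, M@6, K@4: n1:6  n2:6  n3:3  n4:6  n5:5  n6:3  n7:3  n8:3 — peak 6.

6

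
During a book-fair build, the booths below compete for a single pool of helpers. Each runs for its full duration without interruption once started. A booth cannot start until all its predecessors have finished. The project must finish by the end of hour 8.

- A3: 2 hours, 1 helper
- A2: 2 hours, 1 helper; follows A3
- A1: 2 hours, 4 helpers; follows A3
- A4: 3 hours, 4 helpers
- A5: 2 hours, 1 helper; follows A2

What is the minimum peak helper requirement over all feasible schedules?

5

Early-start (A3@1, A2@3, A1@3, A4@1, A5@5) gives peak 9: h1:5  h2:5  h3:9  h4:5  h5:1  h6:1  h7:0  h8:0.
Shift A4→5.
Schedule A3@1, A2@3, A1@3, A4@5, A5@5: h1:1  h2:1  h3:5  h4:5  h5:5  h6:5  h7:4  h8:0 — peak 5.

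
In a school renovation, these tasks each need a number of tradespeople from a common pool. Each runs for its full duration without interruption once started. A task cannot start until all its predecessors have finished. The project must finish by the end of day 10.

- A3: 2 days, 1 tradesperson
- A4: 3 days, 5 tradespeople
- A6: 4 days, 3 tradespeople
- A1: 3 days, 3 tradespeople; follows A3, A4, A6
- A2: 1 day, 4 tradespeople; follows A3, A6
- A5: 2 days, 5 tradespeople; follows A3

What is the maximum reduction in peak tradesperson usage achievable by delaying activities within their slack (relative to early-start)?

Early-start peak: d1:9  d2:9  d3:13  d4:8  d5:7  d6:3  d7:3  d8:0  d9:0  d10:0 ⇒ 13.
Leveled (A3@1, A4@1, A6@3, A1@7, A2@7, A5@4): d1:6  d2:6  d3:8  d4:8  d5:8  d6:3  d7:7  d8:3  d9:3  d10:0 ⇒ 8.
Reduction 13 − 8 = 5.

5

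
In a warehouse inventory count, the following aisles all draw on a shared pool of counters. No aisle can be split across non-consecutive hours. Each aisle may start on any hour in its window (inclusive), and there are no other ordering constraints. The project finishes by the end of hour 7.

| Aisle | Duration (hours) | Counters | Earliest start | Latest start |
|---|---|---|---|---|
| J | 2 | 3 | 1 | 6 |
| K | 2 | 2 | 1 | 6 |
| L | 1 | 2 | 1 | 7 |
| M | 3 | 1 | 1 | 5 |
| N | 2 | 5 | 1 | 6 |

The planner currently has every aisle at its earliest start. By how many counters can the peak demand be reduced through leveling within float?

8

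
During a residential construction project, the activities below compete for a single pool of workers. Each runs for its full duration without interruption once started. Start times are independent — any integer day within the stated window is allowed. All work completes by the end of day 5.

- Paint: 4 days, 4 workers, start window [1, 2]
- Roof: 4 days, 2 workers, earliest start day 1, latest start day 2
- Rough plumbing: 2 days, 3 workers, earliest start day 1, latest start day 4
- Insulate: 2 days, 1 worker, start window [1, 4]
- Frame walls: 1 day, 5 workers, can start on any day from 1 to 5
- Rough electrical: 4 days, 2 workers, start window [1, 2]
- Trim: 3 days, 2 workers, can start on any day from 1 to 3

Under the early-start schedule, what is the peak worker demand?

Early-start schedule: Paint@1, Roof@1, Rough plumbing@1, Insulate@1, Frame walls@1, Rough electrical@1, Trim@1.
Load per day: day 1: 19, day 2: 14, day 3: 10, day 4: 8, day 5: 0.
Peak is 19.

19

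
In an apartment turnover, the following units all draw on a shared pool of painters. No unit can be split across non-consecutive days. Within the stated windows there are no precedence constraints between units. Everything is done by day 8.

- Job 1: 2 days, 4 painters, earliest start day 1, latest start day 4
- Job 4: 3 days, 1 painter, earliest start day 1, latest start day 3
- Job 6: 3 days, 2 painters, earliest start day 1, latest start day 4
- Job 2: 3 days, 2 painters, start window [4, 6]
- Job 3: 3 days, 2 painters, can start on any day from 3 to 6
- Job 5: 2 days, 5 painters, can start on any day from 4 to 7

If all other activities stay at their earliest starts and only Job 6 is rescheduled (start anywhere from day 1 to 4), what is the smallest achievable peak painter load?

9

Job 6@1: d1:7  d2:7  d3:5  d4:9  d5:9  d6:2  d7:0  d8:0 → peak 9
Job 6@2: d1:5  d2:7  d3:5  d4:11  d5:9  d6:2  d7:0  d8:0 → peak 11
Job 6@3: d1:5  d2:5  d3:5  d4:11  d5:11  d6:2  d7:0  d8:0 → peak 11
Job 6@4: d1:5  d2:5  d3:3  d4:11  d5:11  d6:4  d7:0  d8:0 → peak 11
Best is Job 6@1, peak 9.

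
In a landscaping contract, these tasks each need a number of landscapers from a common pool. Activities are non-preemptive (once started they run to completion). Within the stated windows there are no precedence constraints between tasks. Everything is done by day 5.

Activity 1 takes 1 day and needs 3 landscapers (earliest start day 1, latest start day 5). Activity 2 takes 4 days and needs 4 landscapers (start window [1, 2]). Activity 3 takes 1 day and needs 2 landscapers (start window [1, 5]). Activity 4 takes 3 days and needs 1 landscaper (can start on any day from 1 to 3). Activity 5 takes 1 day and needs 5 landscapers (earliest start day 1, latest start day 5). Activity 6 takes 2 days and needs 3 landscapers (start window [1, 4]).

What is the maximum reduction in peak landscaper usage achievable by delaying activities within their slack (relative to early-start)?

10

Early-start peak: d1:18  d2:8  d3:5  d4:4  d5:0 ⇒ 18.
Leveled (Activity 1@1, Activity 2@1, Activity 3@2, Activity 4@1, Activity 5@5, Activity 6@3): d1:8  d2:7  d3:8  d4:7  d5:5 ⇒ 8.
Reduction 18 − 8 = 10.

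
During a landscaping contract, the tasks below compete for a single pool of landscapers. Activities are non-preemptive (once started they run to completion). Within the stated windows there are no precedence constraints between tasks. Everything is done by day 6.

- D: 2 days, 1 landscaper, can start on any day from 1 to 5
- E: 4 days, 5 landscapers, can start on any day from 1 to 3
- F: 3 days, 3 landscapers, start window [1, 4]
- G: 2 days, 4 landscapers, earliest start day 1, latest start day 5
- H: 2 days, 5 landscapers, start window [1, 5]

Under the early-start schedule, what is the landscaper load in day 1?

18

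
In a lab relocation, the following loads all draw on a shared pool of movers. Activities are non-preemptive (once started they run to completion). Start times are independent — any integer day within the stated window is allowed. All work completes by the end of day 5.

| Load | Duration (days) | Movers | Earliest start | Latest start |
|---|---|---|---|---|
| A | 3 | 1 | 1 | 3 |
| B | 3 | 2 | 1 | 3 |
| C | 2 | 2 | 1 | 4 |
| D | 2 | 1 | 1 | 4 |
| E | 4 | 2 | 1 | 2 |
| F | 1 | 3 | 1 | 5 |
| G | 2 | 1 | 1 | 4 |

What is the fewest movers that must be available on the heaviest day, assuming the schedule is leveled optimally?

6

Early-start (A@1, B@1, C@1, D@1, E@1, F@1, G@1) gives peak 12: d1:12  d2:9  d3:5  d4:2  d5:0.
Shift C→4, F→5, G→3.
Schedule A@1, B@1, C@4, D@1, E@1, F@5, G@3: d1:6  d2:6  d3:6  d4:5  d5:5 — peak 6.
Total mover-days = 28 over 5 days ⇒ peak ≥ ⌈28/5⌉ = 6, so 6 is optimal.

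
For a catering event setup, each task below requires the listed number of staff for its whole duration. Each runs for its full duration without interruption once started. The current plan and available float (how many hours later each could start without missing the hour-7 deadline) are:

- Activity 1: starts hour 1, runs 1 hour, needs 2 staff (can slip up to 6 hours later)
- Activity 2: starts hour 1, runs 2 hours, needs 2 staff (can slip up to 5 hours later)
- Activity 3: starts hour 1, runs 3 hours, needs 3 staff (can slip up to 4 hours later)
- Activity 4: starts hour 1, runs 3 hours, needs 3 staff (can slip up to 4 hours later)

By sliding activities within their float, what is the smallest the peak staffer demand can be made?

Early-start (Activity 1@1, Activity 2@1, Activity 3@1, Activity 4@1) gives peak 10: h1:10  h2:8  h3:6  h4:0  h5:0  h6:0  h7:0.
Shift Activity 3→2, Activity 4→5.
Schedule Activity 1@1, Activity 2@1, Activity 3@2, Activity 4@5: h1:4  h2:5  h3:3  h4:3  h5:3  h6:3  h7:3 — peak 5.

5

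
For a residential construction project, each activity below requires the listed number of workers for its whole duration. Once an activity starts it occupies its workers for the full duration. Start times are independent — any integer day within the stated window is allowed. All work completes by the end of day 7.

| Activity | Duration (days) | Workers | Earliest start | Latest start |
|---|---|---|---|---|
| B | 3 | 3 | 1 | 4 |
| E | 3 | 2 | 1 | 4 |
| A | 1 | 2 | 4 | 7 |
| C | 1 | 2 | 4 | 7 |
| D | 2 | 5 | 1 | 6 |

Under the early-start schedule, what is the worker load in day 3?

5

At early start, day 3 has: B, E.
Demand: 3 + 2 = 5.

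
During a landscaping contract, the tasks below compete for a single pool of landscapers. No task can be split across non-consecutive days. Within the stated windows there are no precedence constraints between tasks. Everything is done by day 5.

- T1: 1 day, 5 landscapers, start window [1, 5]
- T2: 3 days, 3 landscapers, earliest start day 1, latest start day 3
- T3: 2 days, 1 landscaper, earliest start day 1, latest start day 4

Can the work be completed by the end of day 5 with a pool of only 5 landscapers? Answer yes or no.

Schedule T1@1, T2@2, T3@2: d1:5  d2:4  d3:4  d4:3  d5:0 — peak 5 ≤ 5.

yes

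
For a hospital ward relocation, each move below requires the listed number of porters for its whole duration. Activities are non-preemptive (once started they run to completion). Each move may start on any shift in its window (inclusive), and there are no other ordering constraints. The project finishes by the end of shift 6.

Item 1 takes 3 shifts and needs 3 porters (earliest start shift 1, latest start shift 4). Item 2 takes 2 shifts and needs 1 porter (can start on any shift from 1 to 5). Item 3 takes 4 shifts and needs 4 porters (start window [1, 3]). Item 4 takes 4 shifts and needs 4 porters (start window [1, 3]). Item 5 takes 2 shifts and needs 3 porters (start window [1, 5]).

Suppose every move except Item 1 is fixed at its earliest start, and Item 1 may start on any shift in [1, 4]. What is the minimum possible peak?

Item 1@1: s1:15  s2:15  s3:11  s4:8  s5:0  s6:0 → peak 15
Item 1@2: s1:12  s2:15  s3:11  s4:11  s5:0  s6:0 → peak 15
Item 1@3: s1:12  s2:12  s3:11  s4:11  s5:3  s6:0 → peak 12
Item 1@4: s1:12  s2:12  s3:8  s4:11  s5:3  s6:3 → peak 12
Best is Item 1@3, peak 12.

12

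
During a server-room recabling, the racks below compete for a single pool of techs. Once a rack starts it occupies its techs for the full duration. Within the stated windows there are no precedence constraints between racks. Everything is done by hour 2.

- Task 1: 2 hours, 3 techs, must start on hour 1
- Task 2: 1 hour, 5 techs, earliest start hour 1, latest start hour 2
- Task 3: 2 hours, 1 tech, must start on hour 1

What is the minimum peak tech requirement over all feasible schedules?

9

Schedule Task 1@1, Task 2@1, Task 3@1: h1:9  h2:4 — peak 9.
No arrangement of the 2 feasible schedules does better.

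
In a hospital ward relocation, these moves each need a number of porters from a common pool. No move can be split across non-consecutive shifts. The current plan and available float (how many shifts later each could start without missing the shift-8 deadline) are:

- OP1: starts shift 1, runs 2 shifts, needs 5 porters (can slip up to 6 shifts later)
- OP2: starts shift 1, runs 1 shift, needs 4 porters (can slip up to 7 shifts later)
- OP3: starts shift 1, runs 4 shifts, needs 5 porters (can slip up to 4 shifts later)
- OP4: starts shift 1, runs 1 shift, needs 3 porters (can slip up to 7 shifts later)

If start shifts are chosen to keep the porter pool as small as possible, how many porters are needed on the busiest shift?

5

Early-start (OP1@1, OP2@1, OP3@1, OP4@1) gives peak 17: s1:17  s2:10  s3:5  s4:5  s5:0  s6:0  s7:0  s8:0.
Shift OP2→3, OP3→4, OP4→8.
Schedule OP1@1, OP2@3, OP3@4, OP4@8: s1:5  s2:5  s3:4  s4:5  s5:5  s6:5  s7:5  s8:3 — peak 5.
Total porter-shifts = 37 over 8 shifts ⇒ peak ≥ ⌈37/8⌉ = 5, so 5 is optimal.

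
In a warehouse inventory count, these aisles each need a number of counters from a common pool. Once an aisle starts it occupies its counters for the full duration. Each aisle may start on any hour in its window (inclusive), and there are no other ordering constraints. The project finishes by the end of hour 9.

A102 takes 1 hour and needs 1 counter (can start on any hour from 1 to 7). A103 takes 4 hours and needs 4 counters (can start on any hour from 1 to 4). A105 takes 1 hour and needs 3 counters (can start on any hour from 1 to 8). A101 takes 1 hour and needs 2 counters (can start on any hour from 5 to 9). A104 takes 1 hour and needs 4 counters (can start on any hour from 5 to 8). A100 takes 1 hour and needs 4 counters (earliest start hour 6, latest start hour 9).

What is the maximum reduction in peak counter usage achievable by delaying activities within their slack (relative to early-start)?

4

Early-start peak: h1:8  h2:4  h3:4  h4:4  h5:6  h6:4  h7:0  h8:0  h9:0 ⇒ 8.
Leveled (A102@1, A103@2, A105@1, A101@6, A104@7, A100@8): h1:4  h2:4  h3:4  h4:4  h5:4  h6:2  h7:4  h8:4  h9:0 ⇒ 4.
Reduction 8 − 4 = 4.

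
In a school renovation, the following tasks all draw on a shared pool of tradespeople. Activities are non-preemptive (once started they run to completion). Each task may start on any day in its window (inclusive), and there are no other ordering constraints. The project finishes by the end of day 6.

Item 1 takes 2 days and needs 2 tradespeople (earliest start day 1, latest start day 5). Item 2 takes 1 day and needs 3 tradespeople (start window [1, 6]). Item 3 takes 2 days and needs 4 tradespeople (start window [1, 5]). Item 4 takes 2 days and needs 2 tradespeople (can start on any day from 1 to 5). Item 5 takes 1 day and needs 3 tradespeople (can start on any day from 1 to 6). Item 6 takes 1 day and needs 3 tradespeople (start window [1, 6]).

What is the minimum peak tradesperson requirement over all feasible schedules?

5

Early-start (Item 1@1, Item 2@1, Item 3@1, Item 4@1, Item 5@1, Item 6@1) gives peak 17: d1:17  d2:8  d3:0  d4:0  d5:0  d6:0.
Shift Item 3→3, Item 4→5, Item 5→2, Item 6→5.
Schedule Item 1@1, Item 2@1, Item 3@3, Item 4@5, Item 5@2, Item 6@5: d1:5  d2:5  d3:4  d4:4  d5:5  d6:2 — peak 5.
Total tradesperson-days = 25 over 6 days ⇒ peak ≥ ⌈25/6⌉ = 5, so 5 is optimal.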